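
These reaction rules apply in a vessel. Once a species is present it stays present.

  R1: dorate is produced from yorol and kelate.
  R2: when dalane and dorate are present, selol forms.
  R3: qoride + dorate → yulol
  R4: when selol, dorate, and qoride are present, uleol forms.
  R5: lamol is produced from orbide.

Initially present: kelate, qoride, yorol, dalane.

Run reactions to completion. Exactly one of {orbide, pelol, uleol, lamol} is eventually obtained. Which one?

yorol and kelate present → dorate forms (R1).
dalane and dorate present → selol forms (R2).
selol, dorate, and qoride present → uleol forms (R4).
No rule produces orbide, and it is not given. lamol would need orbide (R5), but orbide never forms. No rule produces pelol, and it is not given.

uleol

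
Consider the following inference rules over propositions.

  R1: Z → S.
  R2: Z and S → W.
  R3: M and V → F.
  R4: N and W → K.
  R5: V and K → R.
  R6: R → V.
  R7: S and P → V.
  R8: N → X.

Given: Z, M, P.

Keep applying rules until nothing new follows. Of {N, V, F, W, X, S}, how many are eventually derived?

4

Z holds, so S follows (R1).
Z and S hold, so W follows (R2).
From S and P, R7 gives V.
From M and V, R3 gives F.
No rule produces N, and it is not given.
V: reached.
F: reached.
W: reached.
X would need N (R8), but N is never established.
S: reached.
Reached: V, F, W, and S — 4 of the 6.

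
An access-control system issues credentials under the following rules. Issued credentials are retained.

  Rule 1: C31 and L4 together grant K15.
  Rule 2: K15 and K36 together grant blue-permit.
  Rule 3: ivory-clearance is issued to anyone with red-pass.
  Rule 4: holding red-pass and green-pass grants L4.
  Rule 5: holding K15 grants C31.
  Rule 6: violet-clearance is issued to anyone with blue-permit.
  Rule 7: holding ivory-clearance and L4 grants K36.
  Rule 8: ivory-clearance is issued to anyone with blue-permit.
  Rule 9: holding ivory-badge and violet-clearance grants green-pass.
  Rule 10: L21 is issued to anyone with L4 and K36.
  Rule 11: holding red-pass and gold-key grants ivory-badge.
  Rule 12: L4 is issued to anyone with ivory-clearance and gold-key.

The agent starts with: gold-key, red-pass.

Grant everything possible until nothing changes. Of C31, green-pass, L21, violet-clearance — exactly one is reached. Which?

Holding red-pass grants ivory-clearance (Rule 3).
Holding ivory-clearance and gold-key grants L4 (Rule 12).
Holding ivory-clearance and L4 grants K36 (Rule 7).
Holding L4 and K36 grants L21 (Rule 10).
violet-clearance would need blue-permit (Rule 6), but blue-permit is never granted. C31 would need K15 (Rule 5), but K15 is never granted. green-pass would need ivory-badge and violet-clearance (Rule 9), but violet-clearance is never granted.

L21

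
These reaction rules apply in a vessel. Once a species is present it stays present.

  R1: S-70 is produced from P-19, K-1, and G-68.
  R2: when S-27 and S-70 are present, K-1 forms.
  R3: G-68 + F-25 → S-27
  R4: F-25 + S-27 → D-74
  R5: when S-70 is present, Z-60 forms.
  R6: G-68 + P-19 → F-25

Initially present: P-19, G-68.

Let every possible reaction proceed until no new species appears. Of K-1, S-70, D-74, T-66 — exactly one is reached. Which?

G-68 and P-19 present → F-25 forms (R6).
G-68 and F-25 present → S-27 forms (R3).
F-25 and S-27 present → D-74 forms (R4).
K-1 would need S-27 and S-70 (R2), but S-70 never forms. No rule produces T-66, and it is not given. S-70 would need P-19, K-1, and G-68 (R1), but K-1 never forms.

D-74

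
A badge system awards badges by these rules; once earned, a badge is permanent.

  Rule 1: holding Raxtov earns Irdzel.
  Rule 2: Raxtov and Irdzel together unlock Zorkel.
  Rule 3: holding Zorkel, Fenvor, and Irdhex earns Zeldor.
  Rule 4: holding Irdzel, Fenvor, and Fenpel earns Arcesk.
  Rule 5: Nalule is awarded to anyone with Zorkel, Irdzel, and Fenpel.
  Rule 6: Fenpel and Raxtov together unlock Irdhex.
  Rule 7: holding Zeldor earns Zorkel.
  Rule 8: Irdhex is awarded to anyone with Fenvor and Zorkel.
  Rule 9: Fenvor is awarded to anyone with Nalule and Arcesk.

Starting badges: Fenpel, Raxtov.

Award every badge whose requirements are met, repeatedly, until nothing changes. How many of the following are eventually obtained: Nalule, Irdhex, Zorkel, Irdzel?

With Fenpel and Raxtov, Irdhex is earned (Rule 6).
With Raxtov, Irdzel is earned (Rule 1).
With Raxtov and Irdzel, Zorkel is earned (Rule 2).
With Zorkel, Irdzel, and Fenpel, Nalule is earned (Rule 5).
Nalule: reached.
Irdhex: reached.
Zorkel: reached.
Irdzel: reached.
All 4 are reached.

4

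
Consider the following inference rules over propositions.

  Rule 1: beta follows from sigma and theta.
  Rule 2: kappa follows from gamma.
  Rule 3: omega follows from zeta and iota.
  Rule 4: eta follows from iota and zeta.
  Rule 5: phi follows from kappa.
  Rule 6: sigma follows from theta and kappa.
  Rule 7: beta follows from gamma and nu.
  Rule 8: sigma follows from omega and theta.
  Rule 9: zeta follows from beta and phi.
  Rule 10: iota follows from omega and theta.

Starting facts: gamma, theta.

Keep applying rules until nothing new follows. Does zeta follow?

gamma holds, so kappa follows (Rule 2).
kappa holds, so phi follows (Rule 5).
theta and kappa hold, so sigma follows (Rule 6).
sigma and theta hold, so beta follows (Rule 1).
beta and phi hold, so zeta follows (Rule 9).

Yes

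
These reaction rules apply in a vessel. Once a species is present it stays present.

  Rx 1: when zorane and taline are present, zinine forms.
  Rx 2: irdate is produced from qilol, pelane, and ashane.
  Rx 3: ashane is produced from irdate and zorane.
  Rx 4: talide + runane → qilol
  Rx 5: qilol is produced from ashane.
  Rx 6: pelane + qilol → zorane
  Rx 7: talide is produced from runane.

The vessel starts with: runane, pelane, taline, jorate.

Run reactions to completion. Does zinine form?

Yes

runane present → talide forms (Rx 7).
talide and runane present → qilol forms (Rx 4).
pelane and qilol present → zorane forms (Rx 6).
zorane and taline present → zinine forms (Rx 1).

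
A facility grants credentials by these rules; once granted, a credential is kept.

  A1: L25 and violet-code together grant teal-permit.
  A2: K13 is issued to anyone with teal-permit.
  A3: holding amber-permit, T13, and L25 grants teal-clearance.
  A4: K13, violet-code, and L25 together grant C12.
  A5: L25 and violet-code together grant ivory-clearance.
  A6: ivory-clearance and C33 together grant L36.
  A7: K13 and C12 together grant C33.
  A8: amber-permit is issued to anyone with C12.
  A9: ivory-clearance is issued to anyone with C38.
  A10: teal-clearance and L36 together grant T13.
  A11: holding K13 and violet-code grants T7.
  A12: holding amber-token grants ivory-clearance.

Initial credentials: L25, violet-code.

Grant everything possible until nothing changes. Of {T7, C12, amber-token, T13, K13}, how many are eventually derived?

Holding L25 and violet-code grants teal-permit (A1).
Holding teal-permit grants K13 (A2).
Holding K13, violet-code, and L25 grants C12 (A4).
Holding K13 and violet-code grants T7 (A11).
T7: reached.
C12: reached.
No rule produces amber-token, and it is not given.
T13 would need teal-clearance and L36 (A10), but teal-clearance is never granted.
K13: reached.
Reached: T7, C12, and K13 — 3 of the 5.

3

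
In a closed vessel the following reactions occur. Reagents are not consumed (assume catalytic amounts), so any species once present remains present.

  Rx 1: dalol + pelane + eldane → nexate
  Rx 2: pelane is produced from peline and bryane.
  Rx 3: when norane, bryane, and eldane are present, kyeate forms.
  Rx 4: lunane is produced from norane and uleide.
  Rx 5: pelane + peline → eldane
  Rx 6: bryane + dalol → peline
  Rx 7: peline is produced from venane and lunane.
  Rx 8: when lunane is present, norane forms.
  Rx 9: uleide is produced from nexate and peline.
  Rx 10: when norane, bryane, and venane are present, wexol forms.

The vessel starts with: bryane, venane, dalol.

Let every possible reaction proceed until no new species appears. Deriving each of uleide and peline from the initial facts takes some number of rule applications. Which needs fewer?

peline

peline: bryane and dalol present → peline forms (Rx 6). [1 rule application]
uleide: bryane and dalol present → peline forms (Rx 6). peline and bryane present → pelane forms (Rx 2). pelane and peline present → eldane forms (Rx 5). dalol, pelane, and eldane present → nexate forms (Rx 1). nexate and peline present → uleide forms (Rx 9). [5 rule applications]
peline needs fewer.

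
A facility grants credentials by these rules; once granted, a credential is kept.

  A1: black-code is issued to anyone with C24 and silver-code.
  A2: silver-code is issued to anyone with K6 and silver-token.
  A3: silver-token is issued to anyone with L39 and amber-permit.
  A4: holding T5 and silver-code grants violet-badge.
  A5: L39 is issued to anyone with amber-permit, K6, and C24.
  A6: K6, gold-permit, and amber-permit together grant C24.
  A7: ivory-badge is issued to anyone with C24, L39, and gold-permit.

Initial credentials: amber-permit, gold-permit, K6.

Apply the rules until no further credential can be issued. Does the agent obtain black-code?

Yes

Holding K6, gold-permit, and amber-permit grants C24 (A6).
Holding amber-permit, K6, and C24 grants L39 (A5).
Holding L39 and amber-permit grants silver-token (A3).
Holding K6 and silver-token grants silver-code (A2).
Holding C24 and silver-code grants black-code (A1).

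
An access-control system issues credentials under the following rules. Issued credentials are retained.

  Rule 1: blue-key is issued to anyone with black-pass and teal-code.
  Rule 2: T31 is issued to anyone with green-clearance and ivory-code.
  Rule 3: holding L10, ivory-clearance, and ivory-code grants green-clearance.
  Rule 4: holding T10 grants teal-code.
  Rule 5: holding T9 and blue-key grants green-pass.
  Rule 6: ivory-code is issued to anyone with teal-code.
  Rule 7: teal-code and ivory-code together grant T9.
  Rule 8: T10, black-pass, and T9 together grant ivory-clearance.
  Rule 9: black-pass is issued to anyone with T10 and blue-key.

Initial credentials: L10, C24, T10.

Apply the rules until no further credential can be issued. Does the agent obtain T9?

Yes

Holding T10 grants teal-code (Rule 4).
Holding teal-code grants ivory-code (Rule 6).
Holding teal-code and ivory-code grants T9 (Rule 7).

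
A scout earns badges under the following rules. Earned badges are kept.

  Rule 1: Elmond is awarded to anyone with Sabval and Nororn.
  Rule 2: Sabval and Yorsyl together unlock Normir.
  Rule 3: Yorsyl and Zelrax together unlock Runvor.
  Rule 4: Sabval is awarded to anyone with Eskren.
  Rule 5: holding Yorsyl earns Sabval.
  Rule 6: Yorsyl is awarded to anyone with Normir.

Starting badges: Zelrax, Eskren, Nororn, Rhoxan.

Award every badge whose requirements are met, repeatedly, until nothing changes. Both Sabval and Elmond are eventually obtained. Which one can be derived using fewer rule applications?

Sabval: With Eskren, Sabval is earned (Rule 4). [1 rule application]
Elmond: With Eskren, Sabval is earned (Rule 4). With Sabval and Nororn, Elmond is earned (Rule 1). [2 rule applications]
Sabval needs fewer.

Sabval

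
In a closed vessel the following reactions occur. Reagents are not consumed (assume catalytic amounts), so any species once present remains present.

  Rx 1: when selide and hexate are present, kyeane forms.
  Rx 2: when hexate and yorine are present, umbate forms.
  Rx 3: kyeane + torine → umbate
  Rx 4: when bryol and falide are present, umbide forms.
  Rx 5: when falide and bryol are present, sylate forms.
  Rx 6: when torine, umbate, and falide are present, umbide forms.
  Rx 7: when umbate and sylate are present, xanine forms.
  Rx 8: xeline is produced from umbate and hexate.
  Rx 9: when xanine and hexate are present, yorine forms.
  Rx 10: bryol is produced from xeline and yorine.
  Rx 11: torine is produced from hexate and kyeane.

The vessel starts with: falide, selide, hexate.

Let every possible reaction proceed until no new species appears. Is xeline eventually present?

selide and hexate present → kyeane forms (Rx 1).
hexate and kyeane present → torine forms (Rx 11).
kyeane and torine present → umbate forms (Rx 3).
umbate and hexate present → xeline forms (Rx 8).

Yes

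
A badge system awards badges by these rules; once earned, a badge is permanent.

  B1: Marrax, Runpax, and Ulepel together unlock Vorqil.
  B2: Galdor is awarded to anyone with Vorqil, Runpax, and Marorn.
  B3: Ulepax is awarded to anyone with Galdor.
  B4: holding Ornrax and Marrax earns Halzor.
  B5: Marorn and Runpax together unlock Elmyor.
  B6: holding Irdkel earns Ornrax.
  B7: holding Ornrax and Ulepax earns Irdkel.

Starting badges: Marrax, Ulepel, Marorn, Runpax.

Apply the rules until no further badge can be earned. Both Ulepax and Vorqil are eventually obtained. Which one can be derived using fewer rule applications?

Vorqil

Vorqil: With Marrax, Runpax, and Ulepel, Vorqil is earned (B1). [1 rule application]
Ulepax: With Marrax, Runpax, and Ulepel, Vorqil is earned (B1). With Vorqil, Runpax, and Marorn, Galdor is earned (B2). With Galdor, Ulepax is earned (B3). [3 rule applications]
Vorqil needs fewer.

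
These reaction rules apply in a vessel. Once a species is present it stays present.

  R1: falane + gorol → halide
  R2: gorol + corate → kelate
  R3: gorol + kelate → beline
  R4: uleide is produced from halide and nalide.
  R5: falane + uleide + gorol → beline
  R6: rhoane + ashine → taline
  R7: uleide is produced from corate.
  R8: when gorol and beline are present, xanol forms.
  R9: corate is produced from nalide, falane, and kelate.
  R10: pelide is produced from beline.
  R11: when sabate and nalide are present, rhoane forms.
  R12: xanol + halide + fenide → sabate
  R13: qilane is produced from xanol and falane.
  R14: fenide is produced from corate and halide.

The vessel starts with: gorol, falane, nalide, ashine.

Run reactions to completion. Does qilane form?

Yes

falane and gorol present → halide forms (R1).
halide and nalide present → uleide forms (R4).
falane, uleide, and gorol present → beline forms (R5).
gorol and beline present → xanol forms (R8).
xanol and falane present → qilane forms (R13).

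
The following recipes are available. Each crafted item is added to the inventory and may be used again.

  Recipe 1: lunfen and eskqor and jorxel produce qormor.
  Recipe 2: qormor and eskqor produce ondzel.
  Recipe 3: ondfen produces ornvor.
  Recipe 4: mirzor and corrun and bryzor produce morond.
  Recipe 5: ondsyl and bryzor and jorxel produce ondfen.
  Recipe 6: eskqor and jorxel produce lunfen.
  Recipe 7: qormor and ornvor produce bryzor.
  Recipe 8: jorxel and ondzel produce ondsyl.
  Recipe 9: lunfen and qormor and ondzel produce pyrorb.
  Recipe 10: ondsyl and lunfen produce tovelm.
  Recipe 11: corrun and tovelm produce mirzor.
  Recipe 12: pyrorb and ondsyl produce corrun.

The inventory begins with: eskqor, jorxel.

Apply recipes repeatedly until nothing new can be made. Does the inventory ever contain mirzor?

Yes

eskqor and jorxel → lunfen (Recipe 6).
Using Recipe 1, lunfen, eskqor, and jorxel make qormor.
qormor and eskqor → ondzel (Recipe 2).
Using Recipe 9, lunfen, qormor, and ondzel make pyrorb.
Using Recipe 8, jorxel and ondzel make ondsyl.
Using Recipe 10, ondsyl and lunfen make tovelm.
Using Recipe 12, pyrorb and ondsyl make corrun.
corrun and tovelm → mirzor (Recipe 11).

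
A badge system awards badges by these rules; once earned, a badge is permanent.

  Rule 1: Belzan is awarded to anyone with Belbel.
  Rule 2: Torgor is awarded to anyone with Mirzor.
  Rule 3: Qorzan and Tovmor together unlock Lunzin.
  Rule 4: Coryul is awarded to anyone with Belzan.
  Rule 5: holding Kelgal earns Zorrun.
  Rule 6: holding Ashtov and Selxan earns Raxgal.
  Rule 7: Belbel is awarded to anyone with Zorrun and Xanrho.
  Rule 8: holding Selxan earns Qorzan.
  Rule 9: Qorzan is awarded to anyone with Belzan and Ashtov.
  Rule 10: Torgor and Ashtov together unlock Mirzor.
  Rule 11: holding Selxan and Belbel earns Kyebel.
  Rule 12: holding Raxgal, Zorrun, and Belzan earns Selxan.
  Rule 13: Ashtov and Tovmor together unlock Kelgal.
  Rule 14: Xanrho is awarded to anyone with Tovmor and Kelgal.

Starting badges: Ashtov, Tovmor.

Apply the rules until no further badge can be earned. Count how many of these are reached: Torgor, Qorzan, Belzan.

With Ashtov and Tovmor, Kelgal is earned (Rule 13).
With Kelgal, Zorrun is earned (Rule 5).
With Tovmor and Kelgal, Xanrho is earned (Rule 14).
With Zorrun and Xanrho, Belbel is earned (Rule 7).
With Belbel, Belzan is earned (Rule 1).
With Belzan and Ashtov, Qorzan is earned (Rule 9).
Torgor would need Mirzor (Rule 2), but Mirzor is never earned.
Qorzan: reached.
Belzan: reached.
Reached: Qorzan and Belzan — 2 of the 3.

2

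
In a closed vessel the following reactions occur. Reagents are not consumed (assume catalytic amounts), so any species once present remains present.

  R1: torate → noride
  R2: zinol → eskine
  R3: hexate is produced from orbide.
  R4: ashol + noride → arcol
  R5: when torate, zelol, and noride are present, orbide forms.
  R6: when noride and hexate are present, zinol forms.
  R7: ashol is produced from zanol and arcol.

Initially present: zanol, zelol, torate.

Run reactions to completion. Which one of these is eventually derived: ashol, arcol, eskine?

torate present → noride forms (R1).
torate, zelol, and noride present → orbide forms (R5).
orbide present → hexate forms (R3).
noride and hexate present → zinol forms (R6).
zinol present → eskine forms (R2).
ashol would need zanol and arcol (R7), but arcol never forms. arcol would need ashol and noride (R4), but ashol never forms.

eskine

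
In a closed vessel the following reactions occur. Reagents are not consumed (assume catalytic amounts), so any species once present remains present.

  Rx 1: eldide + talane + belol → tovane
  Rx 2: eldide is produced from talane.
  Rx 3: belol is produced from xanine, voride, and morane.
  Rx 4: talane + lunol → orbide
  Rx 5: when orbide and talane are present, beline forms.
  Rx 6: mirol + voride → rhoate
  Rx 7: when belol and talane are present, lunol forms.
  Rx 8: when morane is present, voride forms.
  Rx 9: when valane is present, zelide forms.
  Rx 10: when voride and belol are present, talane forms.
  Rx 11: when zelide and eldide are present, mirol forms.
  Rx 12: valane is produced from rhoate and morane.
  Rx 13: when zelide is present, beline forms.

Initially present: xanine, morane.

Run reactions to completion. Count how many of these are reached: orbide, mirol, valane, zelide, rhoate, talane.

morane present → voride forms (Rx 8).
xanine, voride, and morane present → belol forms (Rx 3).
voride and belol present → talane forms (Rx 10).
belol and talane present → lunol forms (Rx 7).
talane and lunol present → orbide forms (Rx 4).
orbide: reached.
mirol would need zelide and eldide (Rx 11), but zelide never forms.
valane would need rhoate and morane (Rx 12), but rhoate never forms.
zelide would need valane (Rx 9), but valane never forms.
rhoate would need mirol and voride (Rx 6), but mirol never forms.
talane: reached.
Reached: orbide and talane — 2 of the 6.

2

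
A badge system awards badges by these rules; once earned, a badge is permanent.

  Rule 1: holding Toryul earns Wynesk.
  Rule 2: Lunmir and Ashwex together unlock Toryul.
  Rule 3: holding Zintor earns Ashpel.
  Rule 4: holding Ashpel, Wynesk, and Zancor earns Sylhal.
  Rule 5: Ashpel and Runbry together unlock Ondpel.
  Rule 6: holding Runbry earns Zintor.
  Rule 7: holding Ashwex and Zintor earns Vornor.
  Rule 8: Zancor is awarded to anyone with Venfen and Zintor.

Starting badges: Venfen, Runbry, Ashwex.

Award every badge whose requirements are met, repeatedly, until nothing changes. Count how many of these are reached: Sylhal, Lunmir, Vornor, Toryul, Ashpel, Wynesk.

2

With Runbry, Zintor is earned (Rule 6).
With Ashwex and Zintor, Vornor is earned (Rule 7).
With Zintor, Ashpel is earned (Rule 3).
Sylhal would need Ashpel, Wynesk, and Zancor (Rule 4), but Wynesk is never earned.
No rule produces Lunmir, and it is not given.
Vornor: reached.
Toryul would need Lunmir and Ashwex (Rule 2), but Lunmir is never earned.
Ashpel: reached.
Wynesk would need Toryul (Rule 1), but Toryul is never earned.
Reached: Vornor and Ashpel — 2 of the 6.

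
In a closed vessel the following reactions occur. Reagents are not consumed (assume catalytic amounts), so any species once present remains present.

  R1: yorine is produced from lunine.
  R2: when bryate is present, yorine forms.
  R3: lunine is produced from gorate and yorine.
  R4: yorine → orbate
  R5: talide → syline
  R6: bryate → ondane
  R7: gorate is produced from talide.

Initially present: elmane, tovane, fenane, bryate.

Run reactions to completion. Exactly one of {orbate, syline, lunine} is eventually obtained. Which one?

orbate

bryate present → yorine forms (R2).
yorine present → orbate forms (R4).
lunine would need gorate and yorine (R3), but gorate never forms. syline would need talide (R5), but talide never forms.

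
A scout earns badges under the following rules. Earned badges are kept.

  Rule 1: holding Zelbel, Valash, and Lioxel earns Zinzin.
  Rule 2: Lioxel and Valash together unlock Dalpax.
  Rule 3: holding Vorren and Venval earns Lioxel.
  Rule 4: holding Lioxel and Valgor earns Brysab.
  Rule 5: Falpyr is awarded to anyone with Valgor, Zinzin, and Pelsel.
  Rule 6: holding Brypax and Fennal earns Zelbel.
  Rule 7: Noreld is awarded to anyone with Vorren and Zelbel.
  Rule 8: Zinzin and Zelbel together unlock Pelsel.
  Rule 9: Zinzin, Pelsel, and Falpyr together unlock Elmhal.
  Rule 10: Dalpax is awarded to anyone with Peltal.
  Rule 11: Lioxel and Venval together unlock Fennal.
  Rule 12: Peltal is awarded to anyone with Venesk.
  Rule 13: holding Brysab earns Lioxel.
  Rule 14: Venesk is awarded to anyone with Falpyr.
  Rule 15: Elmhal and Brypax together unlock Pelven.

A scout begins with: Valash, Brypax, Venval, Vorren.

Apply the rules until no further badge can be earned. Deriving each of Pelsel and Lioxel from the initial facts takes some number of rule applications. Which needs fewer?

Lioxel: With Vorren and Venval, Lioxel is earned (Rule 3). [1 rule application]
Pelsel: With Vorren and Venval, Lioxel is earned (Rule 3). With Lioxel and Venval, Fennal is earned (Rule 11). With Brypax and Fennal, Zelbel is earned (Rule 6). With Zelbel, Valash, and Lioxel, Zinzin is earned (Rule 1). With Zinzin and Zelbel, Pelsel is earned (Rule 8). [5 rule applications]
Lioxel needs fewer.

Lioxel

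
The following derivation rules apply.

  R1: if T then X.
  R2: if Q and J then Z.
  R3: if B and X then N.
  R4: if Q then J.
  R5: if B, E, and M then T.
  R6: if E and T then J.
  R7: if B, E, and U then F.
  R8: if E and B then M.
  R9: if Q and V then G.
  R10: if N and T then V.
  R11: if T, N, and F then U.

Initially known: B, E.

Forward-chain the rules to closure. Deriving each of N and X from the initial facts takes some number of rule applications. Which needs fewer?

X: From E and B, R8 gives M. From B, E, and M, R5 gives T. From T, R1 gives X. [3 rule applications]
N: From E and B, R8 gives M. B, E, and M hold, so T follows (R5). T holds, so X follows (R1). From B and X, R3 gives N. [4 rule applications]
X needs fewer.

X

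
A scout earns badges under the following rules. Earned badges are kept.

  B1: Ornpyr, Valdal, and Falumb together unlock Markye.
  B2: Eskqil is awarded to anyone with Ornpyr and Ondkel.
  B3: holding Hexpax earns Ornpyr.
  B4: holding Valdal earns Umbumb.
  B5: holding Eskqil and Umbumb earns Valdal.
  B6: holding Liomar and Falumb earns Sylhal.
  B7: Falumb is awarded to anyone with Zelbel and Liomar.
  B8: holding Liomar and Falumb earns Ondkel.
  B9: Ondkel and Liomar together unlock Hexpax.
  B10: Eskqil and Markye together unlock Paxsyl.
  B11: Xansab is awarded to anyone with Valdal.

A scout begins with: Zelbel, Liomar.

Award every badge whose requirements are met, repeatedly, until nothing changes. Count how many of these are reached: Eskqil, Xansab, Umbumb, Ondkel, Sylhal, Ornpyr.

With Zelbel and Liomar, Falumb is earned (B7).
With Liomar and Falumb, Sylhal is earned (B6).
With Liomar and Falumb, Ondkel is earned (B8).
With Ondkel and Liomar, Hexpax is earned (B9).
With Hexpax, Ornpyr is earned (B3).
With Ornpyr and Ondkel, Eskqil is earned (B2).
Eskqil: reached.
Xansab would need Valdal (B11), but Valdal is never earned.
Umbumb would need Valdal (B4), but Valdal is never earned.
Ondkel: reached.
Sylhal: reached.
Ornpyr: reached.
Reached: Eskqil, Ondkel, Sylhal, and Ornpyr — 4 of the 6.

4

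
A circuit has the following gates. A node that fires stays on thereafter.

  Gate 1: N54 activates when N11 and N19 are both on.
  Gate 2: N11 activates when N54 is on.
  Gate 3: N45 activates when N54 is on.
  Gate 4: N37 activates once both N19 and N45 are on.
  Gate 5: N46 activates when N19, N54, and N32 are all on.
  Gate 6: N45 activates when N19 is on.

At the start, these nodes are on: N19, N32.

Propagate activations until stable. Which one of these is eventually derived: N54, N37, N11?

N19 is on, so N45 activates (Gate 6).
N19 and N45 are on, so N37 activates (Gate 4).
N11 would need N54 (Gate 2), but N54 never turns on. N54 would need N11 and N19 (Gate 1), but N11 never turns on.

N37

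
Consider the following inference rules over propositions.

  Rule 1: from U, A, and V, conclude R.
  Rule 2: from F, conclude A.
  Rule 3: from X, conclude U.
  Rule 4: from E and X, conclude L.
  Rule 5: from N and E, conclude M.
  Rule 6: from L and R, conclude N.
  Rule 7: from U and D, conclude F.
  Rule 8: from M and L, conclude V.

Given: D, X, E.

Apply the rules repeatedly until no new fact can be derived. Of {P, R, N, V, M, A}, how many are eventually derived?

1

X holds, so U follows (Rule 3).
From U and D, Rule 7 gives F.
F holds, so A follows (Rule 2).
No rule produces P, and it is not given.
R would need U, A, and V (Rule 1), but V is never established.
N would need L and R (Rule 6), but R is never established.
V would need M and L (Rule 8), but M is never established.
M would need N and E (Rule 5), but N is never established.
A: reached.
Reached: A — 1 of the 6.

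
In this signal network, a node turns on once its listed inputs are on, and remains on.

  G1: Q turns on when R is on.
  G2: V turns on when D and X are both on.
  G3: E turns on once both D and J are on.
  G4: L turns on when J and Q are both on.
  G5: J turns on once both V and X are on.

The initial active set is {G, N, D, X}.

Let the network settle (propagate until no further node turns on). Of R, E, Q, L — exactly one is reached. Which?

E

D and X are on, so V turns on (G2).
V and X are on, so J turns on (G5).
D and J are on, so E turns on (G3).
No rule produces R, and it is not given. L would need J and Q (G4), but Q never turns on. Q would need R (G1), but R never turns on.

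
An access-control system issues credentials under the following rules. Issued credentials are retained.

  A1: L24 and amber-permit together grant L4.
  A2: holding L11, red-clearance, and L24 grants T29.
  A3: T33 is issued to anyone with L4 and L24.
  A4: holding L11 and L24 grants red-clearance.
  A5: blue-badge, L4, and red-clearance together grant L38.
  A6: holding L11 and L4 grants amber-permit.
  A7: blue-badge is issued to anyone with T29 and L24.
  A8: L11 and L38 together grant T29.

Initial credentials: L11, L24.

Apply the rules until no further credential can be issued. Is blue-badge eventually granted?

Yes

Holding L11 and L24 grants red-clearance (A4).
Holding L11, red-clearance, and L24 grants T29 (A2).
Holding T29 and L24 grants blue-badge (A7).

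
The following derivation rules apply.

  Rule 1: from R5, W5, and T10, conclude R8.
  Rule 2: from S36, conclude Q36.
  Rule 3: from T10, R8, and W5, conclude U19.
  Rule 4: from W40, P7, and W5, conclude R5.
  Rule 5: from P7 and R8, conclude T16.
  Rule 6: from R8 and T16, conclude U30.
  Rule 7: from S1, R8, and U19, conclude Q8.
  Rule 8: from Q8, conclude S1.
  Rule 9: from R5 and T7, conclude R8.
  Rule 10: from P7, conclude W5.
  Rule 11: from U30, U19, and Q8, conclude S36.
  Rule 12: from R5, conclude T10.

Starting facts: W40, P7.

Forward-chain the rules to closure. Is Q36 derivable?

Q36 would need S36 (Rule 2), but S36 is never established.

No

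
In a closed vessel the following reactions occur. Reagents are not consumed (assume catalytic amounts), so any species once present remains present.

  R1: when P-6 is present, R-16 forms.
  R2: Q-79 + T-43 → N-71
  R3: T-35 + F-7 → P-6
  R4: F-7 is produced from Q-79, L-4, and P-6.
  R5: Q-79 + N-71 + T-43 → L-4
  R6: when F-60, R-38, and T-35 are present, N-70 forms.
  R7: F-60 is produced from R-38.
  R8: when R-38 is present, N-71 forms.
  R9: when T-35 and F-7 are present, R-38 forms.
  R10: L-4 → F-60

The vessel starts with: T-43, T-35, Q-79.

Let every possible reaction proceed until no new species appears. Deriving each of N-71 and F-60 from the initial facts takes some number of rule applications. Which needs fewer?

N-71

N-71: Q-79 and T-43 present → N-71 forms (R2). [1 rule application]
F-60: Q-79 and T-43 present → N-71 forms (R2). Q-79, N-71, and T-43 present → L-4 forms (R5). L-4 present → F-60 forms (R10). [3 rule applications]
N-71 needs fewer.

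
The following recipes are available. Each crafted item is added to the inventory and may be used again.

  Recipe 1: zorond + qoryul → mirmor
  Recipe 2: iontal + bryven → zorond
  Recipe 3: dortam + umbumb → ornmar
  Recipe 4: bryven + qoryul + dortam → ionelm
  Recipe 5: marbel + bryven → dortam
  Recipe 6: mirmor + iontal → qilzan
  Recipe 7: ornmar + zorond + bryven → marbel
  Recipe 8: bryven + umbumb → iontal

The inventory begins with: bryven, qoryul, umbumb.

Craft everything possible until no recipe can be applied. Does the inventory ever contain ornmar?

No

ornmar would need dortam and umbumb (Recipe 3), but dortam is never obtained.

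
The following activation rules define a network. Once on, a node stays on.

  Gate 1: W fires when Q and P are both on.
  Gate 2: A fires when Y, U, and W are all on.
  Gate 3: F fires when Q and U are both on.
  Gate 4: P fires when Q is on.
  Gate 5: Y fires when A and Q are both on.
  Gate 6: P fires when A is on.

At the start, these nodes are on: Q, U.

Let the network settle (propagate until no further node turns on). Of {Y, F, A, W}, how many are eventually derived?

2

Q and U are on, so F fires (Gate 3).
Q is on, so P fires (Gate 4).
Gate 1: Q and P on → W on.
Y would need A and Q (Gate 5), but A never turns on.
F: reached.
A would need Y, U, and W (Gate 2), but Y never turns on.
W: reached.
Reached: F and W — 2 of the 4.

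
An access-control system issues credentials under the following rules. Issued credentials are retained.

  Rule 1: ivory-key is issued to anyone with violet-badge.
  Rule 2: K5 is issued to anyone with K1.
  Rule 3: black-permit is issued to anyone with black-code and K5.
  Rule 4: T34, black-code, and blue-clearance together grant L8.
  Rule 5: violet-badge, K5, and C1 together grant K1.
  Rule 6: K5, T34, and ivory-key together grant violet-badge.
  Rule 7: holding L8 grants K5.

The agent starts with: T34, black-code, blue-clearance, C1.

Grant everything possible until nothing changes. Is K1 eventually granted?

No

K1 would need violet-badge, K5, and C1 (Rule 5), but violet-badge is never granted.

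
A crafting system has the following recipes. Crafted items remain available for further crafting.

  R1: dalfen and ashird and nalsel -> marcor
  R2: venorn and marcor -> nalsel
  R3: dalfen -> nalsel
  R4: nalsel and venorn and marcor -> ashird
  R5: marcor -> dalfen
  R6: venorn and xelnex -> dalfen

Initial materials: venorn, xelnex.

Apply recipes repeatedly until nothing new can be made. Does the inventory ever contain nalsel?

Using R6, venorn and xelnex make dalfen.
Using R3, dalfen makes nalsel.

Yes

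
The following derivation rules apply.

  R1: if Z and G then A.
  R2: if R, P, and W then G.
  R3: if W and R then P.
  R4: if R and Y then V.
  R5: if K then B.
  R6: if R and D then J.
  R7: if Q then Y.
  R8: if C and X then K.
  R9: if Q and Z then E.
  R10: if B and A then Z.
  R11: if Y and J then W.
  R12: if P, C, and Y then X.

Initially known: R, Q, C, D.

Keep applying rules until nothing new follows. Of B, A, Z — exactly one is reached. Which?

From R and D, R6 gives J.
Q holds, so Y follows (R7).
Y and J hold, so W follows (R11).
W and R hold, so P follows (R3).
P, C, and Y hold, so X follows (R12).
C and X hold, so K follows (R8).
K holds, so B follows (R5).
Z would need B and A (R10), but A is never established. A would need Z and G (R1), but Z is never established.

B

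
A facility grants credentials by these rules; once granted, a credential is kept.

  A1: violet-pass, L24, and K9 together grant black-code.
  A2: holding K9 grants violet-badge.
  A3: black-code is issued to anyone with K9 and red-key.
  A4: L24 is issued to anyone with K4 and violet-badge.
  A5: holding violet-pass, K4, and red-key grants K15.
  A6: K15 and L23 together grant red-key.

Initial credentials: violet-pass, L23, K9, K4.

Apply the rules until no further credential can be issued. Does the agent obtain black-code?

Yes

Holding K9 grants violet-badge (A2).
Holding K4 and violet-badge grants L24 (A4).
Holding violet-pass, L24, and K9 grants black-code (A1).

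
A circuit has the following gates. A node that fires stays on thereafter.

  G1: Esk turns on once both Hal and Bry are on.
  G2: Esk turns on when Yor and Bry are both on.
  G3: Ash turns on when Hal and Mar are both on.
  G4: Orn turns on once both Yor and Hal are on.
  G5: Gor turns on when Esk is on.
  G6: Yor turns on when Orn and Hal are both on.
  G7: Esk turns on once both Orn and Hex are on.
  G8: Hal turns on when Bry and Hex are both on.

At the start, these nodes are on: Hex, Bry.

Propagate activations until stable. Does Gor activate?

G8: Bry and Hex on → Hal on.
Hal and Bry are on, so Esk turns on (G1).
G5: Esk on → Gor on.

Yes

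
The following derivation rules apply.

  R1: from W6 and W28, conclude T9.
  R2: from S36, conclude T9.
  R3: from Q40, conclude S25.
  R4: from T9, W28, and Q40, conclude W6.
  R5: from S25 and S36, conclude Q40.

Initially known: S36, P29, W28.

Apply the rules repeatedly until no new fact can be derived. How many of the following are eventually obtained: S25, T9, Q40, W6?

1

From S36, R2 gives T9.
S25 would need Q40 (R3), but Q40 is never established.
T9: reached.
Q40 would need S25 and S36 (R5), but S25 is never established.
W6 would need T9, W28, and Q40 (R4), but Q40 is never established.
Reached: T9 — 1 of the 4.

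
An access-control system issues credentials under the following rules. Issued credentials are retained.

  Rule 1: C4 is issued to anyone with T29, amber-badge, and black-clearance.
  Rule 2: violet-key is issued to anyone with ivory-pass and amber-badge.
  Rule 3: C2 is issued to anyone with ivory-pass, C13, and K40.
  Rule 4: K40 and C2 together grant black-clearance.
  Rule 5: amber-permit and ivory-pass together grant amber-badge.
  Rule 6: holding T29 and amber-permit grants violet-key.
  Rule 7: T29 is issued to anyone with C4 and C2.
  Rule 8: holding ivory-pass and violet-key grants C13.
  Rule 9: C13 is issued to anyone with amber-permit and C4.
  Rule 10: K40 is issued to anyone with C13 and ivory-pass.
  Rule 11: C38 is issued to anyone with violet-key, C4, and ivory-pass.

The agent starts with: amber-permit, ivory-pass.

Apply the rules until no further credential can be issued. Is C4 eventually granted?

C4 would need T29, amber-badge, and black-clearance (Rule 1), but T29 is never granted.

No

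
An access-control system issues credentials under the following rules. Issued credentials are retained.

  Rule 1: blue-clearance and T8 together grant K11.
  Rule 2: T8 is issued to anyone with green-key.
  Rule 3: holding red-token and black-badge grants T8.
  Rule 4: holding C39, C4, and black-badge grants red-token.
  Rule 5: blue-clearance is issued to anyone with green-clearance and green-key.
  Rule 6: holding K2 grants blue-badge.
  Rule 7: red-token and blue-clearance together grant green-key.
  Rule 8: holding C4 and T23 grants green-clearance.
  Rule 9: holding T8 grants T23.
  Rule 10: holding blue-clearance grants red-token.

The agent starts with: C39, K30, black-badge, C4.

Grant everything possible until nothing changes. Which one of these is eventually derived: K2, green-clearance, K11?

green-clearance

Holding C39, C4, and black-badge grants red-token (Rule 4).
Holding red-token and black-badge grants T8 (Rule 3).
Holding T8 grants T23 (Rule 9).
Holding C4 and T23 grants green-clearance (Rule 8).
K11 would need blue-clearance and T8 (Rule 1), but blue-clearance is never granted. No rule produces K2, and it is not given.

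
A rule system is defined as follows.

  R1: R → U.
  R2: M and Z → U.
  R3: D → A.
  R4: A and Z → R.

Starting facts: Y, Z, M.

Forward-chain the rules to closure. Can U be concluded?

Yes

M and Z hold, so U follows (R2).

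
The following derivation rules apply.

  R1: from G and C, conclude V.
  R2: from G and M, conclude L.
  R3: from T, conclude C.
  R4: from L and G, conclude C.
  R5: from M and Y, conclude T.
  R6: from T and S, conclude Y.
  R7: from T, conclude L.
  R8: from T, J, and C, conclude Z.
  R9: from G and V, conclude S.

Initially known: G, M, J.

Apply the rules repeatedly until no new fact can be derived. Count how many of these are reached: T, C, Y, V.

2

G and M hold, so L follows (R2).
From L and G, R4 gives C.
From G and C, R1 gives V.
T would need M and Y (R5), but Y is never established.
C: reached.
Y would need T and S (R6), but T is never established.
V: reached.
Reached: C and V — 2 of the 4.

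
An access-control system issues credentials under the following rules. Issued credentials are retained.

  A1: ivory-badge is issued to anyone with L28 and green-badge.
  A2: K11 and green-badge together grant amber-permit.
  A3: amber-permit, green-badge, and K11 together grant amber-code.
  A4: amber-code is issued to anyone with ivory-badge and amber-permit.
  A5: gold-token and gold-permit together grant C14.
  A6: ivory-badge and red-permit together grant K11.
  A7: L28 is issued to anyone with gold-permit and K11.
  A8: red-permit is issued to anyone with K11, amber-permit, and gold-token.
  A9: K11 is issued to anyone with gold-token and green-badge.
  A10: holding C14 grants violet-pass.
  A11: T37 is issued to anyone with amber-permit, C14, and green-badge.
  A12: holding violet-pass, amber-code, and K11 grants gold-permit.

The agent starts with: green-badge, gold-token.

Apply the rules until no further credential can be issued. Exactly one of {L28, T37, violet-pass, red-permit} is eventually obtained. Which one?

red-permit

Holding gold-token and green-badge grants K11 (A9).
Holding K11 and green-badge grants amber-permit (A2).
Holding K11, amber-permit, and gold-token grants red-permit (A8).
L28 would need gold-permit and K11 (A7), but gold-permit is never granted. T37 would need amber-permit, C14, and green-badge (A11), but C14 is never granted. violet-pass would need C14 (A10), but C14 is never granted.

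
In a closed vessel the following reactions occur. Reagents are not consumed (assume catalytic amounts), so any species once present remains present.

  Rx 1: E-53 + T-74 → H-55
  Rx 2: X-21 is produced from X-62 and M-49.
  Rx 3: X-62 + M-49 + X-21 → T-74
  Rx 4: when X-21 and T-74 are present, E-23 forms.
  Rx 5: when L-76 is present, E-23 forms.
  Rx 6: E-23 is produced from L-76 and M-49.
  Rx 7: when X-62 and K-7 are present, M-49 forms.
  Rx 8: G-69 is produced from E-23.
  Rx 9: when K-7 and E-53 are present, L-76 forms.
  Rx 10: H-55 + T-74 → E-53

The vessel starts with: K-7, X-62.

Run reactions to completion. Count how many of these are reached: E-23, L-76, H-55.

X-62 and K-7 present → M-49 forms (Rx 7).
X-62 and M-49 present → X-21 forms (Rx 2).
X-62, M-49, and X-21 present → T-74 forms (Rx 3).
X-21 and T-74 present → E-23 forms (Rx 4).
E-23: reached.
L-76 would need K-7 and E-53 (Rx 9), but E-53 never forms.
H-55 would need E-53 and T-74 (Rx 1), but E-53 never forms.
Reached: E-23 — 1 of the 3.

1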